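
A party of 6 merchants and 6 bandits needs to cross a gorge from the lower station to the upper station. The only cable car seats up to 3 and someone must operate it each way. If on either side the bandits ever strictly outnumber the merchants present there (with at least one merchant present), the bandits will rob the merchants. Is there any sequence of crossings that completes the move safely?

No

Following every safe sequence of crossings from the start, the most of the 12 that can be at the upper station as the cable car arrives there on crossings 1, 3, 5 is 3, 5, 6 respectively; the best ever achieved is 6 of 12.
From crossing 7 on, no configuration arises that was not already reachable earlier: only 17 distinct safe configurations (who is on which side, and where the cable car is) can ever be reached, none of them has everyone across, and every continuation just revisits them. They are: 0 merchants + 0 bandits across (cable car back at the start); 0 merchants + 1 bandit across (cable car there); 0 merchants + 1 bandit across (cable car back at the start); 0 merchants + 2 bandits across (cable car there); 0 merchants + 2 bandits across (cable car back at the start); 0 merchants + 3 bandits across (cable car there); 0 merchants + 3 bandits across (cable car back at the start); 0 merchants + 4 bandits across (cable car there); 0 merchants + 4 bandits across (cable car back at the start); 0 merchants + 5 bandits across (cable car there); 0 merchants + 5 bandits across (cable car back at the start); 0 merchants + 6 bandits across (cable car there); 1 merchant + 1 bandit across (cable car there); 1 merchant + 1 bandit across (cable car back at the start); 2 merchants + 2 bandits across (cable car there); 2 merchants + 2 bandits across (cable car back at the start); 3 merchants + 3 bandits across (cable car there). So no valid plan exists.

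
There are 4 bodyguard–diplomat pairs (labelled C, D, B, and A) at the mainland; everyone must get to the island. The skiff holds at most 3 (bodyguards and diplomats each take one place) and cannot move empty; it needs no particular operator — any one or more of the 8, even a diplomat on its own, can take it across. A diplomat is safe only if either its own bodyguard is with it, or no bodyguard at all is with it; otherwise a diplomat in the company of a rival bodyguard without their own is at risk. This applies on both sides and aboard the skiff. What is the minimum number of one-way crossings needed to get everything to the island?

9

Counting alone: each trip to the island takes at most 3 across and each return brings at least 1 back, so after t trips out (and t−1 returns) at most 3t − (t−1) of the 8 are across; that first reaches 8 at t = 4, so at least 7 crossings are needed.
The safety rule pushes this higher. Following every safe sequence of crossings, the most of the 8 that can be at the island as the skiff arrives there on crossing 7 is 7 — never all 8.
So no plan with fewer than 9 crossings exists, and this one achieves 9:
1. bodyguard C and diplomat C cross → the island.
2. bodyguard C crosses ← the mainland.
3. bodyguard C, bodyguard D, and diplomat D cross → the island.
4. bodyguard C and diplomat C cross ← the mainland.
5. bodyguard A, bodyguard B, and bodyguard C cross → the island.
6. diplomat D crosses ← the mainland.
7. diplomat C and diplomat D cross → the island.
8. diplomat C crosses ← the mainland.
9. diplomat A, diplomat B, and diplomat C cross → the island.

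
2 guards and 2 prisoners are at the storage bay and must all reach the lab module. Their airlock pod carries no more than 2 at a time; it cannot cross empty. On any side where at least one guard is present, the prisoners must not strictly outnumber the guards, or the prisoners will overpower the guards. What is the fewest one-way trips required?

5

Counting alone: each trip to the lab module takes at most 2 across and each return brings at least 1 back, so after t trips out (and t−1 returns) at most 2t − (t−1) of the 4 are across; that first reaches 4 at t = 3, so at least 5 crossings are needed.
The plan below uses exactly 5 crossings, so it is optimal:
1. 2 prisoners → the lab module.  (the storage bay: 2G 0P; the lab module: 0G 2P)
2. 1 prisoner ← the storage bay.  (the storage bay: 2G 1P; the lab module: 0G 1P)
3. 2 guards → the lab module.  (the storage bay: 0G 1P; the lab module: 2G 1P)
4. 1 prisoner ← the storage bay.  (the storage bay: 0G 2P; the lab module: 2G 0P)
5. 2 prisoners → the lab module.  (the storage bay: 0G 0P; the lab module: 2G 2P)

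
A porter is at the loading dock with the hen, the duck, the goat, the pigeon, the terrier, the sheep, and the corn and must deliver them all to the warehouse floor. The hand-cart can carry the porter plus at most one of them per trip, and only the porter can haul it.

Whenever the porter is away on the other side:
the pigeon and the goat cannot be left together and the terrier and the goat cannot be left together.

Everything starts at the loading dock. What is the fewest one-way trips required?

15

Counting alone: the porter can take at most 1 across per trip to the warehouse floor, so moving all 7 needs at least 7 loaded trips out, with a return between consecutive ones — at least 13 crossings.
The safety rule pushes this higher. Following every safe sequence of crossings, the most of the 7 that can be at the warehouse floor as the hand-cart arrives there on crossing 13 is 6 — never all 7.
So no plan with fewer than 15 crossings exists, and this one achieves 15:
1. Porter goes to the warehouse floor with the goat.
2. Porter goes back to the loading dock alone.
3. Porter goes to the warehouse floor with the hen.
4. Porter goes back to the loading dock alone.
5. Porter goes to the warehouse floor with the duck.
6. Porter goes back to the loading dock alone.
7. Porter goes to the warehouse floor with the pigeon.
8. Porter goes back to the loading dock with the goat.
9. Porter goes to the warehouse floor with the terrier.
10. Porter goes back to the loading dock alone.
11. Porter goes to the warehouse floor with the sheep.
12. Porter goes back to the loading dock alone.
13. Porter goes to the warehouse floor with the corn.
14. Porter goes back to the loading dock alone.
15. Porter goes to the warehouse floor with the goat.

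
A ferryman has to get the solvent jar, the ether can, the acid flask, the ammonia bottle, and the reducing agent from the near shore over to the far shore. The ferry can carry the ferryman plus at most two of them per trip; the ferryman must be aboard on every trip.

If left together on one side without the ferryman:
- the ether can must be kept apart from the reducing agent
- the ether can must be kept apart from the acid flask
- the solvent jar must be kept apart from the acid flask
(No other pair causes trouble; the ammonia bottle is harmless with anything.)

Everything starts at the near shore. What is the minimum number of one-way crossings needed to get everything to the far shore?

Counting alone: the ferryman can take at most 2 across per trip to the far shore, so moving all 5 needs at least 3 loaded trips out, with a return between consecutive ones — at least 5 crossings.
The plan below uses exactly 5 crossings, so it is optimal:
1. Ferryman goes to the far shore with the ether can and the solvent jar.
2. Ferryman goes back to the near shore alone.
3. Ferryman goes to the far shore with the ammonia bottle.
4. Ferryman goes back to the near shore alone.
5. Ferryman goes to the far shore with the acid flask and the reducing agent.

5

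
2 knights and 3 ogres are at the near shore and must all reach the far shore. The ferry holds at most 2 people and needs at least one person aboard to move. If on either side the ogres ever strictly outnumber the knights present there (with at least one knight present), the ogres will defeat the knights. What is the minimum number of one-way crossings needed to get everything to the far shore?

impossible

The ogres already outnumber the knights at the near shore before anyone moves, so the starting position itself is disallowed.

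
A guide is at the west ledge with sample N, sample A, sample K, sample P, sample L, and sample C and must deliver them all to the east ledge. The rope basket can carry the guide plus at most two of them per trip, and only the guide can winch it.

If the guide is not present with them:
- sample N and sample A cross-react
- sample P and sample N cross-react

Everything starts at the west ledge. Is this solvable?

Yes

1. Guide goes to the east ledge with sample K and sample N.  [the west ledge: sample A, sample C, sample L, sample P | the east ledge: sample K, sample N]
2. Guide goes back to the west ledge alone.  [the west ledge: sample A, sample C, sample L, sample P | the east ledge: sample K, sample N]
3. Guide goes to the east ledge with sample C and sample L.  [the west ledge: sample A, sample P | the east ledge: sample C, sample K, sample L, sample N]
4. Guide goes back to the west ledge alone.  [the west ledge: sample A, sample P | the east ledge: sample C, sample K, sample L, sample N]
5. Guide goes to the east ledge with sample A and sample P.  [the west ledge: — | the east ledge: sample A, sample C, sample K, sample L, sample N, sample P]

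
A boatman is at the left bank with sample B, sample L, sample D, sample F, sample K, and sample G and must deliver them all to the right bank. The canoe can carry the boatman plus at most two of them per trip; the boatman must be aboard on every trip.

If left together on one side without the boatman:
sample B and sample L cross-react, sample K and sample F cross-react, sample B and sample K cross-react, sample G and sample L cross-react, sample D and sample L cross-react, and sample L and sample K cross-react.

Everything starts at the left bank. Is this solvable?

1. Boatman goes to the right bank with sample K and sample L.  [the left bank: sample B, sample D, sample F, sample G | the right bank: sample K, sample L]
2. Boatman goes back to the left bank with sample L.  [the left bank: sample B, sample D, sample F, sample G, sample L | the right bank: sample K]
3. Boatman goes to the right bank with sample D and sample L.  [the left bank: sample B, sample F, sample G | the right bank: sample D, sample K, sample L]
4. Boatman goes back to the left bank with sample L.  [the left bank: sample B, sample F, sample G, sample L | the right bank: sample D, sample K]
5. Boatman goes to the right bank with sample B and sample G.  [the left bank: sample F, sample L | the right bank: sample B, sample D, sample G, sample K]
6. Boatman goes back to the left bank with sample B.  [the left bank: sample B, sample F, sample L | the right bank: sample D, sample G, sample K]
7. Boatman goes to the right bank with sample B and sample F.  [the left bank: sample L | the right bank: sample B, sample D, sample F, sample G, sample K]
8. Boatman goes back to the left bank with sample K.  [the left bank: sample K, sample L | the right bank: sample B, sample D, sample F, sample G]
9. Boatman goes to the right bank with sample K and sample L.  [the left bank: — | the right bank: sample B, sample D, sample F, sample G, sample K, sample L]

Yes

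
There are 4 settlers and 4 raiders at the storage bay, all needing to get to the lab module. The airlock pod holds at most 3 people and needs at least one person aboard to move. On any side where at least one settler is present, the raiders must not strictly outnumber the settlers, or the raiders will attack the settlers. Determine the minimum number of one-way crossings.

9

Counting alone: each trip to the lab module takes at most 3 across and each return brings at least 1 back, so after t trips out (and t−1 returns) at most 3t − (t−1) of the 8 are across; that first reaches 8 at t = 4, so at least 7 crossings are needed.
The safety rule pushes this higher. Following every safe sequence of crossings, the most of the 8 that can be at the lab module as the airlock pod arrives there on crossing 7 is 7 — never all 8.
So no plan with fewer than 9 crossings exists, and this one achieves 9:
1. 2 raiders → the lab module.  (the storage bay: 4S 2R; the lab module: 0S 2R)
2. 1 raider ← the storage bay.  (the storage bay: 4S 3R; the lab module: 0S 1R)
3. 3 raiders → the lab module.  (the storage bay: 4S 0R; the lab module: 0S 4R)
4. 1 raider ← the storage bay.  (the storage bay: 4S 1R; the lab module: 0S 3R)
5. 3 settlers → the lab module.  (the storage bay: 1S 1R; the lab module: 3S 3R)
6. 1 settler and 1 raider ← the storage bay.  (the storage bay: 2S 2R; the lab module: 2S 2R)
7. 2 settlers → the lab module.  (the storage bay: 0S 2R; the lab module: 4S 2R)
8. 1 raider ← the storage bay.  (the storage bay: 0S 3R; the lab module: 4S 1R)
9. 3 raiders → the lab module.  (the storage bay: 0S 0R; the lab module: 4S 4R)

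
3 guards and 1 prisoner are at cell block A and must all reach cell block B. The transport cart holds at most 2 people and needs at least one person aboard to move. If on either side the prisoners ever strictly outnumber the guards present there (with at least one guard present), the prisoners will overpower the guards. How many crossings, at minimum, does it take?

5

Counting alone: each trip to cell block B takes at most 2 across and each return brings at least 1 back, so after t trips out (and t−1 returns) at most 2t − (t−1) of the 4 are across; that first reaches 4 at t = 3, so at least 5 crossings are needed.
The plan below uses exactly 5 crossings, so it is optimal:
1. 1 guard and 1 prisoner → cell block B.  (cell block A: 2G 0P; cell block B: 1G 1P)
2. 1 prisoner ← cell block A.  (cell block A: 2G 1P; cell block B: 1G 0P)
3. 1 guard and 1 prisoner → cell block B.  (cell block A: 1G 0P; cell block B: 2G 1P)
4. 1 prisoner ← cell block A.  (cell block A: 1G 1P; cell block B: 2G 0P)
5. 1 guard and 1 prisoner → cell block B.  (cell block A: 0G 0P; cell block B: 3G 1P)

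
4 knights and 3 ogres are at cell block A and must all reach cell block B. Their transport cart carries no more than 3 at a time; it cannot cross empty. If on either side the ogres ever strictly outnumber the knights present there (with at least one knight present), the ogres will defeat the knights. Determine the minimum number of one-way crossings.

Counting alone: each trip to cell block B takes at most 3 across and each return brings at least 1 back, so after t trips out (and t−1 returns) at most 3t − (t−1) of the 7 are across; that first reaches 7 at t = 3, so at least 5 crossings are needed.
The plan below uses exactly 5 crossings, so it is optimal:
1. 3 ogres → cell block B.  (cell block A: 4K 0O; cell block B: 0K 3O)
2. 1 ogre ← cell block A.  (cell block A: 4K 1O; cell block B: 0K 2O)
3. 3 knights → cell block B.  (cell block A: 1K 1O; cell block B: 3K 2O)
4. 1 knight ← cell block A.  (cell block A: 2K 1O; cell block B: 2K 2O)
5. 2 knights and 1 ogre → cell block B.  (cell block A: 0K 0O; cell block B: 4K 3O)

5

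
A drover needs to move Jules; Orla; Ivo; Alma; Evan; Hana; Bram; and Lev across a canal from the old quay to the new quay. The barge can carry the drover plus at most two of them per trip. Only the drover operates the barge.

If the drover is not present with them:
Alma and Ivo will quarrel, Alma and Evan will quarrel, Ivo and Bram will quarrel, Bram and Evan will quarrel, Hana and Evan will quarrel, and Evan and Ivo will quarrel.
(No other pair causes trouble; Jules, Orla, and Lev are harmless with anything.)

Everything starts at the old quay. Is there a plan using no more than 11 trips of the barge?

No

Counting alone: the drover can take at most 2 across per trip to the new quay, so moving all 8 needs at least 4 loaded trips out, with a return between consecutive ones — at least 7 crossings.
The safety rule pushes this higher. Following every safe sequence of crossings, the most of the 8 that can be at the new quay as the barge arrives there on crossings 7, 9, 11 is 5, 6, 7 respectively — never all 8.
So the move cannot be finished within 11 crossings. (The shortest complete plan takes 13:)
1. Drover goes to the new quay with Evan and Ivo.  [the old quay: Alma, Bram, Hana, Jules, Lev, Orla | the new quay: Evan, Ivo]
2. Drover goes back to the old quay with Ivo.  [the old quay: Alma, Bram, Hana, Ivo, Jules, Lev, Orla | the new quay: Evan]
3. Drover goes to the new quay with Ivo and Jules.  [the old quay: Alma, Bram, Hana, Lev, Orla | the new quay: Evan, Ivo, Jules]
4. Drover goes back to the old quay with Ivo.  [the old quay: Alma, Bram, Hana, Ivo, Lev, Orla | the new quay: Evan, Jules]
5. Drover goes to the new quay with Ivo and Orla.  [the old quay: Alma, Bram, Hana, Lev | the new quay: Evan, Ivo, Jules, Orla]
6. Drover goes back to the old quay with Ivo.  [the old quay: Alma, Bram, Hana, Ivo, Lev | the new quay: Evan, Jules, Orla]
7. Drover goes to the new quay with Hana and Ivo.  [the old quay: Alma, Bram, Lev | the new quay: Evan, Hana, Ivo, Jules, Orla]
8. Drover goes back to the old quay with Evan.  [the old quay: Alma, Bram, Evan, Lev | the new quay: Hana, Ivo, Jules, Orla]
9. Drover goes to the new quay with Alma and Bram.  [the old quay: Evan, Lev | the new quay: Alma, Bram, Hana, Ivo, Jules, Orla]
10. Drover goes back to the old quay with Ivo.  [the old quay: Evan, Ivo, Lev | the new quay: Alma, Bram, Hana, Jules, Orla]
11. Drover goes to the new quay with Ivo and Lev.  [the old quay: Evan | the new quay: Alma, Bram, Hana, Ivo, Jules, Lev, Orla]
12. Drover goes back to the old quay with Ivo.  [the old quay: Evan, Ivo | the new quay: Alma, Bram, Hana, Jules, Lev, Orla]
13. Drover goes to the new quay with Evan and Ivo.  [the old quay: — | the new quay: Alma, Bram, Evan, Hana, Ivo, Jules, Lev, Orla]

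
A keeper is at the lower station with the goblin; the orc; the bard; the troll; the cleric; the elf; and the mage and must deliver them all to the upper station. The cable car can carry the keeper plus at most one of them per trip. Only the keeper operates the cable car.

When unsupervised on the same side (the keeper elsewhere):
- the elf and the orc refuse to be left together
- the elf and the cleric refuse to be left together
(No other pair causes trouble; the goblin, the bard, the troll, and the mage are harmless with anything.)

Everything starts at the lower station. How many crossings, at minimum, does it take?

Counting alone: the keeper can take at most 1 across per trip to the upper station, so moving all 7 needs at least 7 loaded trips out, with a return between consecutive ones — at least 13 crossings.
The safety rule pushes this higher. Following every safe sequence of crossings, the most of the 7 that can be at the upper station as the cable car arrives there on crossing 13 is 6 — never all 7.
So no plan with fewer than 15 crossings exists, and this one achieves 15:
1. Keeper goes to the upper station with the elf.
2. Keeper goes back to the lower station alone.
3. Keeper goes to the upper station with the goblin.
4. Keeper goes back to the lower station alone.
5. Keeper goes to the upper station with the orc.
6. Keeper goes back to the lower station with the elf.
7. Keeper goes to the upper station with the cleric.
8. Keeper goes back to the lower station alone.
9. Keeper goes to the upper station with the bard.
10. Keeper goes back to the lower station alone.
11. Keeper goes to the upper station with the troll.
12. Keeper goes back to the lower station alone.
13. Keeper goes to the upper station with the mage.
14. Keeper goes back to the lower station alone.
15. Keeper goes to the upper station with the elf.

15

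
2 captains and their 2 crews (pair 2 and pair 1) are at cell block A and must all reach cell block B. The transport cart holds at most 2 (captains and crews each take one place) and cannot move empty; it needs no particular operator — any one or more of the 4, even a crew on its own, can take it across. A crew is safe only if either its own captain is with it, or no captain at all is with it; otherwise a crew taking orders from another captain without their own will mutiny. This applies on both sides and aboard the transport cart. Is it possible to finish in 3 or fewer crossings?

No

Counting alone: each trip to cell block B takes at most 2 across and each return brings at least 1 back, so after t trips out (and t−1 returns) at most 2t − (t−1) of the 4 are across; that first reaches 4 at t = 3, so at least 5 crossings are needed.
Since 3 < 5, 3 crossings cannot be enough. (The shortest complete plan in fact takes 5:)
1. captain 2 and crew 2 cross → cell block B.
2. captain 2 crosses ← cell block A.
3. captain 1 and captain 2 cross → cell block B.
4. captain 1 crosses ← cell block A.
5. captain 1 and crew 1 cross → cell block B.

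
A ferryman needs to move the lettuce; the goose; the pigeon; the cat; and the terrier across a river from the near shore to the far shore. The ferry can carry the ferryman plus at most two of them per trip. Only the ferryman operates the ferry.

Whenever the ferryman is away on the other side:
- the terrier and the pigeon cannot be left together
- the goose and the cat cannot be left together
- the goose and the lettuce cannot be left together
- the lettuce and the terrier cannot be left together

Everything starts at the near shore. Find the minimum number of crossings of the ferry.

7

Counting alone: the ferryman can take at most 2 across per trip to the far shore, so moving all 5 needs at least 3 loaded trips out, with a return between consecutive ones — at least 5 crossings.
The safety rule pushes this higher. Following every safe sequence of crossings, the most of the 5 that can be at the far shore as the ferry arrives there on crossing 5 is 4 — never all 5.
So no plan with fewer than 7 crossings exists, and this one achieves 7:
1. Ferryman goes to the far shore with the goose and the terrier.
2. Ferryman goes back to the near shore alone.
3. Ferryman goes to the far shore with the lettuce.
4. Ferryman goes back to the near shore with the goose and the terrier.
5. Ferryman goes to the far shore with the cat and the pigeon.
6. Ferryman goes back to the near shore alone.
7. Ferryman goes to the far shore with the goose and the terrier.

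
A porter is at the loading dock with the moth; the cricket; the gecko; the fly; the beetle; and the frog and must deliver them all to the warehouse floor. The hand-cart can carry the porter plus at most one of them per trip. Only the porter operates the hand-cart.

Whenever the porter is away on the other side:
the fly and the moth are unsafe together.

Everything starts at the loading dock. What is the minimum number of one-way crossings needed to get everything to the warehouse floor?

11

Counting alone: the porter can take at most 1 across per trip to the warehouse floor, so moving all 6 needs at least 6 loaded trips out, with a return between consecutive ones — at least 11 crossings.
The plan below uses exactly 11 crossings, so it is optimal:
1. Porter goes to the warehouse floor with the moth.  [the loading dock: the beetle, the cricket, the fly, the frog, the gecko | the warehouse floor: the moth]
2. Porter goes back to the loading dock alone.  [the loading dock: the beetle, the cricket, the fly, the frog, the gecko | the warehouse floor: the moth]
3. Porter goes to the warehouse floor with the cricket.  [the loading dock: the beetle, the fly, the frog, the gecko | the warehouse floor: the cricket, the moth]
4. Porter goes back to the loading dock alone.  [the loading dock: the beetle, the fly, the frog, the gecko | the warehouse floor: the cricket, the moth]
5. Porter goes to the warehouse floor with the gecko.  [the loading dock: the beetle, the fly, the frog | the warehouse floor: the cricket, the gecko, the moth]
6. Porter goes back to the loading dock alone.  [the loading dock: the beetle, the fly, the frog | the warehouse floor: the cricket, the gecko, the moth]
7. Porter goes to the warehouse floor with the beetle.  [the loading dock: the fly, the frog | the warehouse floor: the beetle, the cricket, the gecko, the moth]
8. Porter goes back to the loading dock alone.  [the loading dock: the fly, the frog | the warehouse floor: the beetle, the cricket, the gecko, the moth]
9. Porter goes to the warehouse floor with the frog.  [the loading dock: the fly | the warehouse floor: the beetle, the cricket, the frog, the gecko, the moth]
10. Porter goes back to the loading dock alone.  [the loading dock: the fly | the warehouse floor: the beetle, the cricket, the frog, the gecko, the moth]
11. Porter goes to the warehouse floor with the fly.  [the loading dock: — | the warehouse floor: the beetle, the cricket, the fly, the frog, the gecko, the moth]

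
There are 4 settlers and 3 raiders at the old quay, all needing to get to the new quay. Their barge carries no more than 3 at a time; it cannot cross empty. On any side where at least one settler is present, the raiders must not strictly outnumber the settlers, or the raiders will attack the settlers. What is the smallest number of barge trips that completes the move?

Counting alone: each trip to the new quay takes at most 3 across and each return brings at least 1 back, so after t trips out (and t−1 returns) at most 3t − (t−1) of the 7 are across; that first reaches 7 at t = 3, so at least 5 crossings are needed.
The plan below uses exactly 5 crossings, so it is optimal:
1. 3 raiders → the new quay.  (the old quay: 4S 0R; the new quay: 0S 3R)
2. 1 raider ← the old quay.  (the old quay: 4S 1R; the new quay: 0S 2R)
3. 3 settlers → the new quay.  (the old quay: 1S 1R; the new quay: 3S 2R)
4. 1 settler ← the old quay.  (the old quay: 2S 1R; the new quay: 2S 2R)
5. 2 settlers and 1 raider → the new quay.  (the old quay: 0S 0R; the new quay: 4S 3R)

5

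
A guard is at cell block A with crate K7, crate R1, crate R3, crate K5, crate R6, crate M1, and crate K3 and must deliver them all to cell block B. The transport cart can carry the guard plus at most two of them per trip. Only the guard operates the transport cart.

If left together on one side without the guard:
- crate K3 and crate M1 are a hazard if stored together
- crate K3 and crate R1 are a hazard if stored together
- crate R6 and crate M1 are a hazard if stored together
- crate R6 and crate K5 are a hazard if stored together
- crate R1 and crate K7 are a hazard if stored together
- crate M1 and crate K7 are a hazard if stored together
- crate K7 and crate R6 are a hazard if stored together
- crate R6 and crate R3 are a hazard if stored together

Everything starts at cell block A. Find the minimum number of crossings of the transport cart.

impossible

Whatever the first load, the items left behind include a forbidden pair without the guard. No opening move is safe, so no plan exists.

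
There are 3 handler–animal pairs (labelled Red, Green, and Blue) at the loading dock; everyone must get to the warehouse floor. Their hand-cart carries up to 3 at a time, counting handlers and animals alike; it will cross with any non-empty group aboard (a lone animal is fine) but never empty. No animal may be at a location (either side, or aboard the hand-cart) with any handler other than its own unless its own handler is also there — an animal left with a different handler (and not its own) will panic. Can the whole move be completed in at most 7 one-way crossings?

Yes

Yes — this plan uses 5 crossings (≤ 7):
1. animal Red and handler Red cross → the warehouse floor.
2. handler Red crosses ← the loading dock.
3. handler Blue, handler Green, and handler Red cross → the warehouse floor.
4. animal Red crosses ← the loading dock.
5. animal Blue, animal Green, and animal Red cross → the warehouse floor.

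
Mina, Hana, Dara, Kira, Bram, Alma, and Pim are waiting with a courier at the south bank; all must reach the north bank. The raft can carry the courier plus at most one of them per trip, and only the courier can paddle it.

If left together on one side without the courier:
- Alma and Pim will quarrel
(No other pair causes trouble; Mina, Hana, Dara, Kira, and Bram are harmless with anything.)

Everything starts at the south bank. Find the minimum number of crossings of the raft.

Counting alone: the courier can take at most 1 across per trip to the north bank, so moving all 7 needs at least 7 loaded trips out, with a return between consecutive ones — at least 13 crossings.
The plan below uses exactly 13 crossings, so it is optimal:
1. Courier goes to the north bank with Alma.  [the south bank: Bram, Dara, Hana, Kira, Mina, Pim | the north bank: Alma]
2. Courier goes back to the south bank alone.  [the south bank: Bram, Dara, Hana, Kira, Mina, Pim | the north bank: Alma]
3. Courier goes to the north bank with Mina.  [the south bank: Bram, Dara, Hana, Kira, Pim | the north bank: Alma, Mina]
4. Courier goes back to the south bank alone.  [the south bank: Bram, Dara, Hana, Kira, Pim | the north bank: Alma, Mina]
5. Courier goes to the north bank with Hana.  [the south bank: Bram, Dara, Kira, Pim | the north bank: Alma, Hana, Mina]
6. Courier goes back to the south bank alone.  [the south bank: Bram, Dara, Kira, Pim | the north bank: Alma, Hana, Mina]
7. Courier goes to the north bank with Dara.  [the south bank: Bram, Kira, Pim | the north bank: Alma, Dara, Hana, Mina]
8. Courier goes back to the south bank alone.  [the south bank: Bram, Kira, Pim | the north bank: Alma, Dara, Hana, Mina]
9. Courier goes to the north bank with Kira.  [the south bank: Bram, Pim | the north bank: Alma, Dara, Hana, Kira, Mina]
10. Courier goes back to the south bank alone.  [the south bank: Bram, Pim | the north bank: Alma, Dara, Hana, Kira, Mina]
11. Courier goes to the north bank with Bram.  [the south bank: Pim | the north bank: Alma, Bram, Dara, Hana, Kira, Mina]
12. Courier goes back to the south bank alone.  [the south bank: Pim | the north bank: Alma, Bram, Dara, Hana, Kira, Mina]
13. Courier goes to the north bank with Pim.  [the south bank: — | the north bank: Alma, Bram, Dara, Hana, Kira, Mina, Pim]

13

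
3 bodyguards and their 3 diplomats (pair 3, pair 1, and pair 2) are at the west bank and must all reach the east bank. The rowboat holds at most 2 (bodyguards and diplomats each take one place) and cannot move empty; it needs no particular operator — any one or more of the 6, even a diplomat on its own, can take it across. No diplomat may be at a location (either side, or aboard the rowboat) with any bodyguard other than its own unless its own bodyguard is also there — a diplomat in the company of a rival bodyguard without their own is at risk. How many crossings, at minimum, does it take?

Counting alone: each trip to the east bank takes at most 2 across and each return brings at least 1 back, so after t trips out (and t−1 returns) at most 2t − (t−1) of the 6 are across; that first reaches 6 at t = 5, so at least 9 crossings are needed.
The safety rule pushes this higher. Following every safe sequence of crossings, the most of the 6 that can be at the east bank as the rowboat arrives there on crossing 9 is 5 — never all 6.
So no plan with fewer than 11 crossings exists, and this one achieves 11:
1. bodyguard 3 and diplomat 3 cross → the east bank.
2. bodyguard 3 crosses ← the west bank.
3. diplomat 1 and diplomat 2 cross → the east bank.
4. diplomat 3 crosses ← the west bank.
5. bodyguard 1 and bodyguard 2 cross → the east bank.
6. bodyguard 1 and diplomat 1 cross ← the west bank.
7. bodyguard 1 and bodyguard 3 cross → the east bank.
8. diplomat 2 crosses ← the west bank.
9. diplomat 1 and diplomat 3 cross → the east bank.
10. bodyguard 2 crosses ← the west bank.
11. bodyguard 2 and diplomat 2 cross → the east bank.

11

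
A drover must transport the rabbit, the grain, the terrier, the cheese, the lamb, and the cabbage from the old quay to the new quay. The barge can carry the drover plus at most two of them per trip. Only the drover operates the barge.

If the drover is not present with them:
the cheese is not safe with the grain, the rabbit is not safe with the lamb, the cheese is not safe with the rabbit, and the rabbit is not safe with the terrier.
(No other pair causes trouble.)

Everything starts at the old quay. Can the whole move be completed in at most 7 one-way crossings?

Yes

Yes — this plan uses 7 crossings (≤ 7):
1. Drover goes to the new quay with the grain and the rabbit.  [the old quay: the cabbage, the cheese, the lamb, the terrier | the new quay: the grain, the rabbit]
2. Drover goes back to the old quay alone.  [the old quay: the cabbage, the cheese, the lamb, the terrier | the new quay: the grain, the rabbit]
3. Drover goes to the new quay with the cabbage.  [the old quay: the cheese, the lamb, the terrier | the new quay: the cabbage, the grain, the rabbit]
4. Drover goes back to the old quay alone.  [the old quay: the cheese, the lamb, the terrier | the new quay: the cabbage, the grain, the rabbit]
5. Drover goes to the new quay with the lamb and the terrier.  [the old quay: the cheese | the new quay: the cabbage, the grain, the lamb, the rabbit, the terrier]
6. Drover goes back to the old quay with the rabbit.  [the old quay: the cheese, the rabbit | the new quay: the cabbage, the grain, the lamb, the terrier]
7. Drover goes to the new quay with the cheese and the rabbit.  [the old quay: — | the new quay: the cabbage, the cheese, the grain, the lamb, the rabbit, the terrier]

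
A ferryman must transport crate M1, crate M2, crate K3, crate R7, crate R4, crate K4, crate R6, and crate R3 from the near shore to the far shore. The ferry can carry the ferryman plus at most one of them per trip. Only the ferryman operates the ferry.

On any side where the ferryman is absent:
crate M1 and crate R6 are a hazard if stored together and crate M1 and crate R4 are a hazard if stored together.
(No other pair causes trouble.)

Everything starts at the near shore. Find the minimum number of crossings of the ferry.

17

Counting alone: the ferryman can take at most 1 across per trip to the far shore, so moving all 8 needs at least 8 loaded trips out, with a return between consecutive ones — at least 15 crossings.
The safety rule pushes this higher. Following every safe sequence of crossings, the most of the 8 that can be at the far shore as the ferry arrives there on crossing 15 is 7 — never all 8.
So no plan with fewer than 17 crossings exists, and this one achieves 17:
1. Ferryman goes to the far shore with crate M1.
2. Ferryman goes back to the near shore alone.
3. Ferryman goes to the far shore with crate M2.
4. Ferryman goes back to the near shore alone.
5. Ferryman goes to the far shore with crate K3.
6. Ferryman goes back to the near shore alone.
7. Ferryman goes to the far shore with crate R7.
8. Ferryman goes back to the near shore alone.
9. Ferryman goes to the far shore with crate R4.
10. Ferryman goes back to the near shore with crate M1.
11. Ferryman goes to the far shore with crate R6.
12. Ferryman goes back to the near shore alone.
13. Ferryman goes to the far shore with crate K4.
14. Ferryman goes back to the near shore alone.
15. Ferryman goes to the far shore with crate R3.
16. Ferryman goes back to the near shore alone.
17. Ferryman goes to the far shore with crate M1.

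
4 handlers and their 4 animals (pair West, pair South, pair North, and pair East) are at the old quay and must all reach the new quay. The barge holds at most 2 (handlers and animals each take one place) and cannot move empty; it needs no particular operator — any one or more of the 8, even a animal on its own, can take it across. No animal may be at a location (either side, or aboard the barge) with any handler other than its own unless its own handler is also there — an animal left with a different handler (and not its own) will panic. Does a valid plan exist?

Following every safe sequence of crossings from the start, the most of the 8 that can be at the new quay as the barge arrives there on crossings 1, 3, 5 is 2, 3, 4 respectively; the best ever achieved is 4 of 8.
From crossing 7 on, no configuration arises that was not already reachable earlier: only 44 distinct safe configurations (who is on which side, and where the barge is) can ever be reached, none of them has everyone across, and every continuation just revisits them. So no valid plan exists.

No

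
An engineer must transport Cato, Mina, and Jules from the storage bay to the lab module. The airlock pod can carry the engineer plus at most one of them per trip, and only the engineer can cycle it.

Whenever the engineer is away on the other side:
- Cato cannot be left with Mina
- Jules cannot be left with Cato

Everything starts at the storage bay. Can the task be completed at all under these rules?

1. Engineer goes to the lab module with Cato.
2. Engineer goes back to the storage bay alone.
3. Engineer goes to the lab module with Mina.
4. Engineer goes back to the storage bay with Cato.
5. Engineer goes to the lab module with Jules.
6. Engineer goes back to the storage bay alone.
7. Engineer goes to the lab module with Cato.

Yes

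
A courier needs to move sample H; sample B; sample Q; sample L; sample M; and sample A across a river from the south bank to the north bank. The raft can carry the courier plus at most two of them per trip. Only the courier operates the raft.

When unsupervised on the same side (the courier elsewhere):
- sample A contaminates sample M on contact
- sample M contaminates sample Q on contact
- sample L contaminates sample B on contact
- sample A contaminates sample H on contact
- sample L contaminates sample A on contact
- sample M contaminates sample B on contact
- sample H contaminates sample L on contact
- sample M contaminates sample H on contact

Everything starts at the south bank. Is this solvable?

Whatever the first load, the items left behind include a forbidden pair without the courier. No opening move is safe, so no plan exists.

No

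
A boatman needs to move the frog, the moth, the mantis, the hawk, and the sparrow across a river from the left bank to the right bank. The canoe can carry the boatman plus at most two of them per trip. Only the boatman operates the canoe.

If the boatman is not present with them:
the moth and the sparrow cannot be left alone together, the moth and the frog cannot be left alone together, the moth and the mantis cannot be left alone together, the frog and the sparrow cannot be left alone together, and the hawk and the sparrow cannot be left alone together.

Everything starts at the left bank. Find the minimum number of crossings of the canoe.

7

Counting alone: the boatman can take at most 2 across per trip to the right bank, so moving all 5 needs at least 3 loaded trips out, with a return between consecutive ones — at least 5 crossings.
The safety rule pushes this higher. Following every safe sequence of crossings, the most of the 5 that can be at the right bank as the canoe arrives there on crossing 5 is 4 — never all 5.
So no plan with fewer than 7 crossings exists, and this one achieves 7:
1. Boatman goes to the right bank with the moth and the sparrow.  [the left bank: the frog, the hawk, the mantis | the right bank: the moth, the sparrow]
2. Boatman goes back to the left bank with the moth.  [the left bank: the frog, the hawk, the mantis, the moth | the right bank: the sparrow]
3. Boatman goes to the right bank with the frog and the mantis.  [the left bank: the hawk, the moth | the right bank: the frog, the mantis, the sparrow]
4. Boatman goes back to the left bank with the frog.  [the left bank: the frog, the hawk, the moth | the right bank: the mantis, the sparrow]
5. Boatman goes to the right bank with the frog and the hawk.  [the left bank: the moth | the right bank: the frog, the hawk, the mantis, the sparrow]
6. Boatman goes back to the left bank with the sparrow.  [the left bank: the moth, the sparrow | the right bank: the frog, the hawk, the mantis]
7. Boatman goes to the right bank with the moth and the sparrow.  [the left bank: — | the right bank: the frog, the hawk, the mantis, the moth, the sparrow]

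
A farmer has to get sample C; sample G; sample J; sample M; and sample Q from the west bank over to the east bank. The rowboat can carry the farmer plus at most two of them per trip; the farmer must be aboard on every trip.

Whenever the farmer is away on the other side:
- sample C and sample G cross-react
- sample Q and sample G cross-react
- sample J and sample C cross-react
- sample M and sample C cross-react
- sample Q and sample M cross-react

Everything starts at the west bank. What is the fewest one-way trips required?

7

Counting alone: the farmer can take at most 2 across per trip to the east bank, so moving all 5 needs at least 3 loaded trips out, with a return between consecutive ones — at least 5 crossings.
The safety rule pushes this higher. Following every safe sequence of crossings, the most of the 5 that can be at the east bank as the rowboat arrives there on crossing 5 is 4 — never all 5.
So no plan with fewer than 7 crossings exists, and this one achieves 7:
1. Farmer goes to the east bank with sample C and sample Q.  [the west bank: sample G, sample J, sample M | the east bank: sample C, sample Q]
2. Farmer goes back to the west bank alone.  [the west bank: sample G, sample J, sample M | the east bank: sample C, sample Q]
3. Farmer goes to the east bank with sample G.  [the west bank: sample J, sample M | the east bank: sample C, sample G, sample Q]
4. Farmer goes back to the west bank with sample C and sample Q.  [the west bank: sample C, sample J, sample M, sample Q | the east bank: sample G]
5. Farmer goes to the east bank with sample J and sample M.  [the west bank: sample C, sample Q | the east bank: sample G, sample J, sample M]
6. Farmer goes back to the west bank alone.  [the west bank: sample C, sample Q | the east bank: sample G, sample J, sample M]
7. Farmer goes to the east bank with sample C and sample Q.  [the west bank: — | the east bank: sample C, sample G, sample J, sample M, sample Q]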